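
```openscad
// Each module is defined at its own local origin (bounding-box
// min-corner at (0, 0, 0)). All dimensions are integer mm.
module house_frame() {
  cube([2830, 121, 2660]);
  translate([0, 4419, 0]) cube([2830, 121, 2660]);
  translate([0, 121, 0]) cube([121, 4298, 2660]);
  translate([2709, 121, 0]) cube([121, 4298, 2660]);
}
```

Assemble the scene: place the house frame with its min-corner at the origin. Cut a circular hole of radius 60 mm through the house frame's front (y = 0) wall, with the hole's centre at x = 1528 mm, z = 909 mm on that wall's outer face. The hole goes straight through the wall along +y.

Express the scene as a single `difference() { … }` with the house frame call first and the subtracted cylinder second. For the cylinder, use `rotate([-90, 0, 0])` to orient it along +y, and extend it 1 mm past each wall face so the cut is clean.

difference() {
  house_frame();
  translate([1528, -1, 909]) rotate([-90, 0, 0]) cylinder(h = 123, r = 60);
}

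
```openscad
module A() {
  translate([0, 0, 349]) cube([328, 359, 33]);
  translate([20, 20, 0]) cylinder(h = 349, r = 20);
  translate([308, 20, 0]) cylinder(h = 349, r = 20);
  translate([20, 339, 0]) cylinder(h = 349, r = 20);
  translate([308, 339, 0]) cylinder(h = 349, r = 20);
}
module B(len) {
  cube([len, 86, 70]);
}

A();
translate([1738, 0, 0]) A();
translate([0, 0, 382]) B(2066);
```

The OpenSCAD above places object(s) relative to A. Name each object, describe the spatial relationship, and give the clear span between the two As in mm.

A is a stool. B is a beam. A beam spans the tops of two stools. The clear span between the two stools is 1410 mm.

Second stool starts at x = 1738; first ends at x = 328; clear span = 1738 − 328 = 1410 mm.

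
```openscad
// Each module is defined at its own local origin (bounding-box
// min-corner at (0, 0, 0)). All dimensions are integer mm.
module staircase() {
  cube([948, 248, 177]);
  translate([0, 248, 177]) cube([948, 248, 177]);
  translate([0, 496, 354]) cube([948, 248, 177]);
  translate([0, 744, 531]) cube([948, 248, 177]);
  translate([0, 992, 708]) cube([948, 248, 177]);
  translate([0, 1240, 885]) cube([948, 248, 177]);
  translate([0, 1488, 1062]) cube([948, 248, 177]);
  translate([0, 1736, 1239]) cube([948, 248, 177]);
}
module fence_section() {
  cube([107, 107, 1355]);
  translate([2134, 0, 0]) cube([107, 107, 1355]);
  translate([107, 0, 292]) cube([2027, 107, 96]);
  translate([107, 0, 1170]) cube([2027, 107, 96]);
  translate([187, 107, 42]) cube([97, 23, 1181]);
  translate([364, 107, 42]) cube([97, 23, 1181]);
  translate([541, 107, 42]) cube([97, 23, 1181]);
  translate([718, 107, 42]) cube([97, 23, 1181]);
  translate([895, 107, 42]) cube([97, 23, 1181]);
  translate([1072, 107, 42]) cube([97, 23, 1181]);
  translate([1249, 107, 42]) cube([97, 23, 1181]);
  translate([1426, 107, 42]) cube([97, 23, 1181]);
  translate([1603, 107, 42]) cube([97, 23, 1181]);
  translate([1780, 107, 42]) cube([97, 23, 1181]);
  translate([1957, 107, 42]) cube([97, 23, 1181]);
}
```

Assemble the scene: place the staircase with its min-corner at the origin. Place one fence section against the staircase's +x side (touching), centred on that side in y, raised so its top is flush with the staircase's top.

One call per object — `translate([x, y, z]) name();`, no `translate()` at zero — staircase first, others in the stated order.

staircase();
translate([948, 927, 61]) fence_section();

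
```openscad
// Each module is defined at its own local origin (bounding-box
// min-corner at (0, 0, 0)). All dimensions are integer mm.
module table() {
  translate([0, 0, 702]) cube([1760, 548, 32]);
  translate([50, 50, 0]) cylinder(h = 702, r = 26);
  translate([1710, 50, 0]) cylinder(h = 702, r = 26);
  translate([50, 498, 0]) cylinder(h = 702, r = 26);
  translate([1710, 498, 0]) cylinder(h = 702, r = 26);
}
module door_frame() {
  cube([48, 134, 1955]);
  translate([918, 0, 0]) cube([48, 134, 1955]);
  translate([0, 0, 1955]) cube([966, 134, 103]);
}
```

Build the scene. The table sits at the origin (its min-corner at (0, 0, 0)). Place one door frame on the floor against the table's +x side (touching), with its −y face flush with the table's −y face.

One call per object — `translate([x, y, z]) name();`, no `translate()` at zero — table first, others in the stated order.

table();
translate([1760, 0, 0]) door_frame();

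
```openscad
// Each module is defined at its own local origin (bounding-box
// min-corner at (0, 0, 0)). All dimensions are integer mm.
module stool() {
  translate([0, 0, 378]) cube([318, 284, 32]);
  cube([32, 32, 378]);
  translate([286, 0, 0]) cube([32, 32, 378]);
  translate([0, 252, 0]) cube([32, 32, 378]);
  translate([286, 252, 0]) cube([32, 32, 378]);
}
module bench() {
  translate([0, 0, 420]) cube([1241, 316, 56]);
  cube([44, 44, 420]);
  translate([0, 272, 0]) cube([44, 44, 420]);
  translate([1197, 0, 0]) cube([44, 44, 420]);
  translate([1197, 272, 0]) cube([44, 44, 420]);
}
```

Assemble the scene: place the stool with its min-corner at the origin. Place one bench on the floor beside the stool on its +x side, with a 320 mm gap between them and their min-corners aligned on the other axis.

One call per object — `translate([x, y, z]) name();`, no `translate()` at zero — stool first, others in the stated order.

stool();
translate([638, 0, 0]) bench();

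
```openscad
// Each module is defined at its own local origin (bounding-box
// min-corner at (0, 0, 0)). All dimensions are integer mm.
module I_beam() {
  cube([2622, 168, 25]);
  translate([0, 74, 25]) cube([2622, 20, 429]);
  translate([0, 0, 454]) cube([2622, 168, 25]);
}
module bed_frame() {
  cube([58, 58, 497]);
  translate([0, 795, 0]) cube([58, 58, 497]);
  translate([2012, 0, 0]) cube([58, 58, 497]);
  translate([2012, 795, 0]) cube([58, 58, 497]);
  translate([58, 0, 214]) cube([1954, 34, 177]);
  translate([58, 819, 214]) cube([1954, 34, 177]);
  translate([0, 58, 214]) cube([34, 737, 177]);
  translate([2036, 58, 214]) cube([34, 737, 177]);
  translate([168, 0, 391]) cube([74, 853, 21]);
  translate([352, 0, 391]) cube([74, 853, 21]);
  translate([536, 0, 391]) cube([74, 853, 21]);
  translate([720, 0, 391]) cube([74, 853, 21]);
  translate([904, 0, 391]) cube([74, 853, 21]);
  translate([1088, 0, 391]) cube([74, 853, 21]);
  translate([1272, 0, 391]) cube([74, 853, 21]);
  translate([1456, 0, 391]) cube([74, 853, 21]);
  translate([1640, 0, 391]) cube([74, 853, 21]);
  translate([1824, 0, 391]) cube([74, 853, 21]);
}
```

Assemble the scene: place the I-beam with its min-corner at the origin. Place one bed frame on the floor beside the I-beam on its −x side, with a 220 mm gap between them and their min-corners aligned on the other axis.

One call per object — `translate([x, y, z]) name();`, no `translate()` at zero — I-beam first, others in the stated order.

I_beam();
translate([-2290, 0, 0]) bed_frame();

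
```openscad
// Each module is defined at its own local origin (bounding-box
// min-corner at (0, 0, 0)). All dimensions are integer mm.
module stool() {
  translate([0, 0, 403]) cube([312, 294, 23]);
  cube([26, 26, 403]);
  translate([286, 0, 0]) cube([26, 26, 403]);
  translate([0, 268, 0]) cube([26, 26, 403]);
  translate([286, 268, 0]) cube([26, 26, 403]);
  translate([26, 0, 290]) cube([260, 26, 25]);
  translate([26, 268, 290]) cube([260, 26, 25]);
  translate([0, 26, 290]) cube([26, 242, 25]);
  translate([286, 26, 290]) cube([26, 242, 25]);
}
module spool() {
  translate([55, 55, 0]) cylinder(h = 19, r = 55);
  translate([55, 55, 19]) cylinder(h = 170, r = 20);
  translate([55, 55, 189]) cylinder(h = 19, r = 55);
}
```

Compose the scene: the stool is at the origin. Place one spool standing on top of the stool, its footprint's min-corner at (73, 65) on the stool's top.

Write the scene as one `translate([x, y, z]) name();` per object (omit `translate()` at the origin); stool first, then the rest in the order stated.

stool();
translate([73, 65, 426]) spool();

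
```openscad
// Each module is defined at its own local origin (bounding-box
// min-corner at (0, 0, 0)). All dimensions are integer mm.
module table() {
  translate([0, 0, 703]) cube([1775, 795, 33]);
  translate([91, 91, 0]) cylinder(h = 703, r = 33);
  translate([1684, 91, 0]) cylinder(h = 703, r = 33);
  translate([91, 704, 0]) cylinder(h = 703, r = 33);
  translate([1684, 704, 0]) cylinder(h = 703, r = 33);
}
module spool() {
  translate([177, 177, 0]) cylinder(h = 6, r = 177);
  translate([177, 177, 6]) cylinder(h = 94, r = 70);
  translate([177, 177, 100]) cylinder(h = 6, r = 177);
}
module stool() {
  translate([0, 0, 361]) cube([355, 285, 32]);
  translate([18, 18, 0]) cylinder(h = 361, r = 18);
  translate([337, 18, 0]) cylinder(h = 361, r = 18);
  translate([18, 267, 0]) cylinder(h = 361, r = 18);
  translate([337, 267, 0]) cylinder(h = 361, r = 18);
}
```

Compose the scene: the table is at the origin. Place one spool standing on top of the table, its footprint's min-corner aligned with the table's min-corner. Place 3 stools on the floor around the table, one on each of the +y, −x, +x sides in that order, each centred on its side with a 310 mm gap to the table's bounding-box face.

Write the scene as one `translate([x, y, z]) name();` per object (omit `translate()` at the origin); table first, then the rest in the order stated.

table();
translate([0, 0, 736]) spool();
translate([710, 1105, 0]) stool();
translate([-665, 255, 0]) stool();
translate([2085, 255, 0]) stool();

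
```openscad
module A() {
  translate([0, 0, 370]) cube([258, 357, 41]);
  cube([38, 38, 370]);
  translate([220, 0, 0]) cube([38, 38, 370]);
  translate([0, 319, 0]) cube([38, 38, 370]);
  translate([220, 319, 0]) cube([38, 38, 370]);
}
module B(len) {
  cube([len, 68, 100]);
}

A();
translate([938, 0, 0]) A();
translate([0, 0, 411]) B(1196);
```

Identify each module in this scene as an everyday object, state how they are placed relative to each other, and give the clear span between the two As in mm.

A is a stool. B is a beam. A beam spans the tops of two stools. The clear span between the two stools is 680 mm.

Second stool starts at x = 938; first ends at x = 258; clear span = 938 − 258 = 680 mm.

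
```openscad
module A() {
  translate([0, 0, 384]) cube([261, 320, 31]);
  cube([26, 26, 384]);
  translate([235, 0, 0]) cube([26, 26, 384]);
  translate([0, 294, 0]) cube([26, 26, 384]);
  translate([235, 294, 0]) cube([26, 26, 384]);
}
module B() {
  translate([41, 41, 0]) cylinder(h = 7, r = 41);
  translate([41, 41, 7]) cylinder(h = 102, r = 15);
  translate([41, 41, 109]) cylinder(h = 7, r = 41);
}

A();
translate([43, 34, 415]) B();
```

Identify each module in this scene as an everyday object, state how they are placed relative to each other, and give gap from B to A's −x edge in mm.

The spool's min-x is at 43; the stool's min-x is 0; gap = 43 mm.

A is a stool. B is a spool. The spool is on top of the stool. The gap from the spool to the stool's −x edge is 43 mm.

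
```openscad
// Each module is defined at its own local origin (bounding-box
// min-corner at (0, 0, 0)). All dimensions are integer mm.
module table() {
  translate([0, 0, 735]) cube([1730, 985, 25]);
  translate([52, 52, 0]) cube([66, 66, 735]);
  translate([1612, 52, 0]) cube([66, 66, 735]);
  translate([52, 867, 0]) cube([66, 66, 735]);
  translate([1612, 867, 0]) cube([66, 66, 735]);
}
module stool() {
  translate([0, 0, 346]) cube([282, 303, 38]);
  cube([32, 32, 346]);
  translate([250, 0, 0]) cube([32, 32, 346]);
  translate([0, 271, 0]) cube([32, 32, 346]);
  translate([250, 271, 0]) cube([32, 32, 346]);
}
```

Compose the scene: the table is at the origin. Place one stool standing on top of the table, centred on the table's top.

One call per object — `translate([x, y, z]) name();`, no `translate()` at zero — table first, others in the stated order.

table();
translate([724, 341, 760]) stool();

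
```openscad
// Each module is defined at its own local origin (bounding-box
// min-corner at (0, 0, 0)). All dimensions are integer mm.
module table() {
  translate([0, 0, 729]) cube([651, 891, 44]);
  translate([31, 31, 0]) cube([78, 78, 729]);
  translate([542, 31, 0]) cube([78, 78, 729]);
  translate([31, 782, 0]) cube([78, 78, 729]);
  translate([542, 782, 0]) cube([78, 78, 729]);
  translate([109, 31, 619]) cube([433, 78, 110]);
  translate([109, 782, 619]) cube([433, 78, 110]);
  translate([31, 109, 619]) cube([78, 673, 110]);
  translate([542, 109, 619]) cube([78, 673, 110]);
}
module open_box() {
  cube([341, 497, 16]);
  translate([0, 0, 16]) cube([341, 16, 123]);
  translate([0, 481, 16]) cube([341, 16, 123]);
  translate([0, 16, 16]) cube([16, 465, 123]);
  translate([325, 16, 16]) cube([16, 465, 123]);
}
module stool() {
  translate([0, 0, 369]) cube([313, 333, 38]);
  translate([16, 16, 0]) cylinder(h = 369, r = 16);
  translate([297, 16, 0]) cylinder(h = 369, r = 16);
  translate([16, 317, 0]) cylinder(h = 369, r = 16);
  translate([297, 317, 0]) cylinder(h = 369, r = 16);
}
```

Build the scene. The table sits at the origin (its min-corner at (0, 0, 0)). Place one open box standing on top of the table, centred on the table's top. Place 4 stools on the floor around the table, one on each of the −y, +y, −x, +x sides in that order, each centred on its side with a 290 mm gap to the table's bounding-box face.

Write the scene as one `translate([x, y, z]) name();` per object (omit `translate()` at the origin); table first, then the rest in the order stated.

table();
translate([155, 197, 773]) open_box();
translate([169, -623, 0]) stool();
translate([169, 1181, 0]) stool();
translate([-603, 279, 0]) stool();
translate([941, 279, 0]) stool();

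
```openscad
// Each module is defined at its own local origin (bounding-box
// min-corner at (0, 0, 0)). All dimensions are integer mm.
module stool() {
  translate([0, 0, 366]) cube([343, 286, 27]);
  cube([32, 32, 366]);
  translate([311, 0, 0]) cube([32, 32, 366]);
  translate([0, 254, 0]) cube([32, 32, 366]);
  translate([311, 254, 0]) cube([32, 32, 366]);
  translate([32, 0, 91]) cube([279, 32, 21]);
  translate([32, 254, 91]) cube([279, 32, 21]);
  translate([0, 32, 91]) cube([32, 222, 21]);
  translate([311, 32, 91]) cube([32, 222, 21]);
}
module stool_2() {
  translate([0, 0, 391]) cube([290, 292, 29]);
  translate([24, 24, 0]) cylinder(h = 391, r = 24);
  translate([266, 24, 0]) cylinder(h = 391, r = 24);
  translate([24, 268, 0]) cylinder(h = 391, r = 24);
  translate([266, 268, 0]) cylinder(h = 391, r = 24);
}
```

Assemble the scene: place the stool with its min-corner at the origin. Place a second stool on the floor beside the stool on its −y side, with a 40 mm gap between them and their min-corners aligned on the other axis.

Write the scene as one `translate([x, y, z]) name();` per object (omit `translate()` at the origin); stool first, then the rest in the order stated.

stool();
translate([0, -332, 0]) stool_2();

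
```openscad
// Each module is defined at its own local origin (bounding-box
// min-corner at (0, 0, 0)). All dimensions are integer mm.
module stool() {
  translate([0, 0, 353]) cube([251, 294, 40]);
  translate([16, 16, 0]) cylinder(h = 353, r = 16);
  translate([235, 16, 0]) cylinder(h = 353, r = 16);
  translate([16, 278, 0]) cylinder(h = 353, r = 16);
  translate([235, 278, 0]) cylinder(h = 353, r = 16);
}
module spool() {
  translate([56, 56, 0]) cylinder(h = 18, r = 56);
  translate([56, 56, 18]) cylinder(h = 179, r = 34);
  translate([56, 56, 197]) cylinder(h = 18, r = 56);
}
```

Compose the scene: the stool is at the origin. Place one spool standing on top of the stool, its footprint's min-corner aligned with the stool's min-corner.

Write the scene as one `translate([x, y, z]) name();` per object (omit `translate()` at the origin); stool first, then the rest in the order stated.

stool();
translate([0, 0, 393]) spool();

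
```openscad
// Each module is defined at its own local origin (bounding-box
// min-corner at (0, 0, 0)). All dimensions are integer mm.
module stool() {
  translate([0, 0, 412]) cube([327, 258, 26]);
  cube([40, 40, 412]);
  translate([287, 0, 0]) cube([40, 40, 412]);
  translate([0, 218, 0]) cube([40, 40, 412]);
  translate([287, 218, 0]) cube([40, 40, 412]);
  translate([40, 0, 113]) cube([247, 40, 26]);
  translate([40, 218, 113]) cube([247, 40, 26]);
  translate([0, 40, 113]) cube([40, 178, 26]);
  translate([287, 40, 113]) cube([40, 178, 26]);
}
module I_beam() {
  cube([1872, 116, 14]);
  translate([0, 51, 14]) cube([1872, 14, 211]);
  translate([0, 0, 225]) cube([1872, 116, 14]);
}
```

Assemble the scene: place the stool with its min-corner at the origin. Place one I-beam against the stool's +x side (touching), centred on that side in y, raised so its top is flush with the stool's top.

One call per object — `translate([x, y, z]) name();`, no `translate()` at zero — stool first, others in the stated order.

stool();
translate([327, 71, 199]) I_beam();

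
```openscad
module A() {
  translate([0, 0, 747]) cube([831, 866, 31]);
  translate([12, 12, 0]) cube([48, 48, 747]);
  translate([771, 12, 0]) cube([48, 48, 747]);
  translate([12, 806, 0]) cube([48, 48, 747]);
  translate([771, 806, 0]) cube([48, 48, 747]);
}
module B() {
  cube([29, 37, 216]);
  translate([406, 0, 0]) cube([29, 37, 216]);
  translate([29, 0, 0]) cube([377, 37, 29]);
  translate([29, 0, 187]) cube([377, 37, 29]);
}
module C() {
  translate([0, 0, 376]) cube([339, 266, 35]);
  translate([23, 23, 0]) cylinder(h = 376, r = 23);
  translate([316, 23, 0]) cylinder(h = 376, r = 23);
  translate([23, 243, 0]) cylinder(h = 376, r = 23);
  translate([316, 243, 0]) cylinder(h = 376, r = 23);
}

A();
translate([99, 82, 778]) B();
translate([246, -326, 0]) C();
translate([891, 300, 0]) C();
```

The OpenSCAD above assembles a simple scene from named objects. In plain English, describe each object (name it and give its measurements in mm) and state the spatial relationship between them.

A is a table: top 831 mm (x) × 866 mm (y), 31 mm thick, upper face at z = 778 mm, on four 48×48 mm square legs, each inset 12 mm from the nearest pair of top edges, running from z = 0 to the bottom of the top.

B is a picture frame with a 377×158 mm rectangular opening (x by z) and a uniform 29 mm border on every side. Frame depth is 37 mm along y. It is built from two vertical stiles running the full outside height and two horizontal rails spanning the gap between the stiles.

C is a four-legged stool. The seat is 339×266 mm, 35 mm thick, top at z = 411 mm. It stands on four round legs, each 46 mm in diameter, from z = 0 to the seat underside, each leg's axis is inset half a diameter from the nearest pair of seat edges (so the leg's bounding box is flush with the corner).

The picture frame is on top of the table. Two stools sit around the table at the −y, +x sides.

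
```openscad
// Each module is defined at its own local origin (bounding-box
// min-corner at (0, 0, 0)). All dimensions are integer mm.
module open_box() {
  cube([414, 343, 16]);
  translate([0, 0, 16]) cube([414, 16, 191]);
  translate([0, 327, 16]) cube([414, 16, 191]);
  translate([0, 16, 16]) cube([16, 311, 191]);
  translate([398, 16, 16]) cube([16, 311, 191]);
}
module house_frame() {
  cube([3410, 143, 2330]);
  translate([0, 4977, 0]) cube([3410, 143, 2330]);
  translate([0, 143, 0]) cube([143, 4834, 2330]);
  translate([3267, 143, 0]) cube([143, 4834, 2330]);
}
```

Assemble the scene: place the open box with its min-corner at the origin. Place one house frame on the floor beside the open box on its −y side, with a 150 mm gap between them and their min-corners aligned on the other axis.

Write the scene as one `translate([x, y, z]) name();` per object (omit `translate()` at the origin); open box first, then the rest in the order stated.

open_box();
translate([0, -5270, 0]) house_frame();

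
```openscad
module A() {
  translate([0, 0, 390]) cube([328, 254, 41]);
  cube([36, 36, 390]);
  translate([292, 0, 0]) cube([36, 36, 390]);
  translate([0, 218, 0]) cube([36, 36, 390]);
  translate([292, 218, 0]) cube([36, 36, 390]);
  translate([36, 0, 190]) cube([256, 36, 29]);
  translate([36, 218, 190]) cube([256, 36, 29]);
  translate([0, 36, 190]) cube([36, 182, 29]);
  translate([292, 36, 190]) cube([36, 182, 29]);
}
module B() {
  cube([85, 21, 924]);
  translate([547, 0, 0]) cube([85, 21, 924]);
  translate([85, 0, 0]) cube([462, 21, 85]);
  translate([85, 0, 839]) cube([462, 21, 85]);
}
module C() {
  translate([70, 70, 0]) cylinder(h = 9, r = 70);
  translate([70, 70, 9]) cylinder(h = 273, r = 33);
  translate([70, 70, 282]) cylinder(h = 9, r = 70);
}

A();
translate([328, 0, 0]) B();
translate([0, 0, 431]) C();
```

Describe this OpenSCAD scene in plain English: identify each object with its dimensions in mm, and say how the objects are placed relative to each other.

A is a simple wooden stool: a rectangular seat 328 mm (x) by 254 mm (y), 41 mm thick, top face at z = 431 mm, on four square legs, each 36×36 mm in cross-section. The legs rest on z = 0, each flush with a corner of the seat. Four stretchers, 36 mm wide and 29 mm tall, connect adjacent legs with their undersides at z = 190 mm, each running between the inner faces of the legs it joins and aligned with the legs' outer faces on the other axis.

B is a picture frame with a 462×754 mm rectangular opening (x by z) and a uniform 85 mm border on every side. Frame depth is 21 mm along y. It is built from two vertical stiles running the full outside height and two horizontal rails spanning the gap between the stiles.

C is a spool: two coaxial disc flanges of radius 70 mm and thickness 9 mm, joined by a core cylinder of radius 33 mm and height 273 mm. The lower flange rests on z = 0 and the three cylinders share a vertical axis.

The picture frame is against the stool's +x side, with their −y faces flush. The spool is on top of the stool.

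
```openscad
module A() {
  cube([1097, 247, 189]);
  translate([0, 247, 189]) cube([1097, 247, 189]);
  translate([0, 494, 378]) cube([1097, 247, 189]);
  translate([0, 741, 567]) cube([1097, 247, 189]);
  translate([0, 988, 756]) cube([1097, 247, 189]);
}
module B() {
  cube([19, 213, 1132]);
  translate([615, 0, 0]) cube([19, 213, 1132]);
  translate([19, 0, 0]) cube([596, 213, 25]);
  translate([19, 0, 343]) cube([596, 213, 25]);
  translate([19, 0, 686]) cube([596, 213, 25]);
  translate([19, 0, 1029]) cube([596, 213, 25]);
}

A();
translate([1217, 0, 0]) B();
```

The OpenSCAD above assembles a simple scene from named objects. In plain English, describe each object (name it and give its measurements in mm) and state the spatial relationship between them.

A is a straight staircase of 5 solid steps. Each step is 1097 mm wide (x), 247 mm deep (y, the going) and 189 mm tall (the rise). The first step rests on the floor; each subsequent step sits one going further in +y and one rise higher in +z, directly behind and above the previous step with no overlap.

B is a bookshelf 634 mm wide overall, 213 mm deep and 1132 mm tall. The two sides are 19 mm thick vertical panels. 4 horizontal shelves of 25 mm thickness span between the inner faces of the sides; the lowest shelf sits on the floor and shelves are stacked with a clear vertical gap of 318 mm between each pair.

The bookshelf is on the floor beside the staircase on its +x side.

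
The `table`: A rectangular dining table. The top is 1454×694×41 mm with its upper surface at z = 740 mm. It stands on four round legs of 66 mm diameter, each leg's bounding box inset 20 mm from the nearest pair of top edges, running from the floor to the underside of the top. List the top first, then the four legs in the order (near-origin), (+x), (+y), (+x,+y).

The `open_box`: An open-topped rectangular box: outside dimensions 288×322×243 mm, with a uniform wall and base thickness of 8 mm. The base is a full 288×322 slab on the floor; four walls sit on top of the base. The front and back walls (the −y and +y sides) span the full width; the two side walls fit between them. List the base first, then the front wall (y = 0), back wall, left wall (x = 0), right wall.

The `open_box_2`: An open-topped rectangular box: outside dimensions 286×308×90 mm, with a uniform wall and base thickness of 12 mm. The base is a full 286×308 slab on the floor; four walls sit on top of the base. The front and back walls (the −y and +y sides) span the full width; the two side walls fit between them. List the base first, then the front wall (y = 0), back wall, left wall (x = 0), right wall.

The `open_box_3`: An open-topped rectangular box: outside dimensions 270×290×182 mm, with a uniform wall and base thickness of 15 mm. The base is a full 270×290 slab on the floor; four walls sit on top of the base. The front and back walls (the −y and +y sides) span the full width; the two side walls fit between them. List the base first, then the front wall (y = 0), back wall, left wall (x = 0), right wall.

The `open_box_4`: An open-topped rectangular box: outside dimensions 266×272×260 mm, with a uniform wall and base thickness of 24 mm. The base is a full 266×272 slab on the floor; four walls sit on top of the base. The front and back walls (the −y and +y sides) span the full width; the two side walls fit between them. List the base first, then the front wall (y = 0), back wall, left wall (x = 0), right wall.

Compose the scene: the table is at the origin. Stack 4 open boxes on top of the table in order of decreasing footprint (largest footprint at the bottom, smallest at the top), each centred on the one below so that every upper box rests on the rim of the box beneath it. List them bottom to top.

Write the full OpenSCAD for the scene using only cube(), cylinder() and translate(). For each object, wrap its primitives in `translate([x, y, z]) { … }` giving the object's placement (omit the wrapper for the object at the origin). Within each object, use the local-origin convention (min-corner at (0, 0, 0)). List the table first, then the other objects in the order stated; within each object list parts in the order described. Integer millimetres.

translate([0, 0, 699]) cube([1454, 694, 41]);
translate([53, 53, 0]) cylinder(h = 699, r = 33);
translate([1401, 53, 0]) cylinder(h = 699, r = 33);
translate([53, 641, 0]) cylinder(h = 699, r = 33);
translate([1401, 641, 0]) cylinder(h = 699, r = 33);
translate([583, 186, 740]) {
  cube([288, 322, 8]);
  translate([0, 0, 8]) cube([288, 8, 235]);
  translate([0, 314, 8]) cube([288, 8, 235]);
  translate([0, 8, 8]) cube([8, 306, 235]);
  translate([280, 8, 8]) cube([8, 306, 235]);
}
translate([584, 193, 983]) {
  cube([286, 308, 12]);
  translate([0, 0, 12]) cube([286, 12, 78]);
  translate([0, 296, 12]) cube([286, 12, 78]);
  translate([0, 12, 12]) cube([12, 284, 78]);
  translate([274, 12, 12]) cube([12, 284, 78]);
}
translate([592, 202, 1073]) {
  cube([270, 290, 15]);
  translate([0, 0, 15]) cube([270, 15, 167]);
  translate([0, 275, 15]) cube([270, 15, 167]);
  translate([0, 15, 15]) cube([15, 260, 167]);
  translate([255, 15, 15]) cube([15, 260, 167]);
}
translate([594, 211, 1255]) {
  cube([266, 272, 24]);
  translate([0, 0, 24]) cube([266, 24, 236]);
  translate([0, 248, 24]) cube([266, 24, 236]);
  translate([0, 24, 24]) cube([24, 224, 236]);
  translate([242, 24, 24]) cube([24, 224, 236]);
}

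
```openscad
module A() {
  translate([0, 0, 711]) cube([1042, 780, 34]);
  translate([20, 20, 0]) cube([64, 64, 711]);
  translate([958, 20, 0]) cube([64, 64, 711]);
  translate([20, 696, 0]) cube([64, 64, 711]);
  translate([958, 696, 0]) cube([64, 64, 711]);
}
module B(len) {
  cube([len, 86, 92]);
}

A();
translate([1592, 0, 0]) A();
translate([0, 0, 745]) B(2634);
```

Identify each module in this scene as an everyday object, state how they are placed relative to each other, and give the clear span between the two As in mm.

A is a table. B is a beam. A beam spans the tops of two tables. The clear span between the two tables is 550 mm.

Second table starts at x = 1592; first ends at x = 1042; clear span = 1592 − 1042 = 550 mm.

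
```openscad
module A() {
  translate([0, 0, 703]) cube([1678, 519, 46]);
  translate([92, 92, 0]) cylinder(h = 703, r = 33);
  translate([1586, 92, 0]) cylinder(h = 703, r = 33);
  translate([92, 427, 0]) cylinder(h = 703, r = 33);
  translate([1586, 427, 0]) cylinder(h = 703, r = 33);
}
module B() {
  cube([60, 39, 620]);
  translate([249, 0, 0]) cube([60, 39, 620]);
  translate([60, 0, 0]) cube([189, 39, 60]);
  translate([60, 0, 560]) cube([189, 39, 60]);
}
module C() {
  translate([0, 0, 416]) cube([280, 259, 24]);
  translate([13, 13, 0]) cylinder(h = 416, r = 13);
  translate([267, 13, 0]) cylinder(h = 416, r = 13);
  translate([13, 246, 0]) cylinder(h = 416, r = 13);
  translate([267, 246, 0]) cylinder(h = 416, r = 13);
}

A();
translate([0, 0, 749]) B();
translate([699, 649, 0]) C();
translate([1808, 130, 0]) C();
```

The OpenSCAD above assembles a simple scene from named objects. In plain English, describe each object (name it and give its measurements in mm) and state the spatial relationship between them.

A is a rectangular dining table. The top is 1678×519×46 mm with its upper surface at z = 749 mm. It stands on four round legs of 66 mm diameter, each leg's bounding box inset 59 mm from the nearest pair of top edges, running from the floor to the underside of the top.

B is a rectangular picture frame lying in the x–z plane (depth along y). The opening is 189 mm wide (x) by 500 mm tall (z), surrounded by a border 60 mm wide on all four sides. The frame is 39 mm deep and is made of two full-height vertical stiles with two horizontal rails fitted between them.

C is a simple wooden stool: a rectangular seat 280 mm (x) by 259 mm (y), 24 mm thick, top face at z = 440 mm, on four round legs, each 26 mm in diameter. The legs rest on z = 0, each leg's axis is inset half a diameter from the nearest pair of seat edges (so the leg's bounding box is flush with the corner).

The picture frame is on top of the table. Two stools sit around the table at the +y, +x sides.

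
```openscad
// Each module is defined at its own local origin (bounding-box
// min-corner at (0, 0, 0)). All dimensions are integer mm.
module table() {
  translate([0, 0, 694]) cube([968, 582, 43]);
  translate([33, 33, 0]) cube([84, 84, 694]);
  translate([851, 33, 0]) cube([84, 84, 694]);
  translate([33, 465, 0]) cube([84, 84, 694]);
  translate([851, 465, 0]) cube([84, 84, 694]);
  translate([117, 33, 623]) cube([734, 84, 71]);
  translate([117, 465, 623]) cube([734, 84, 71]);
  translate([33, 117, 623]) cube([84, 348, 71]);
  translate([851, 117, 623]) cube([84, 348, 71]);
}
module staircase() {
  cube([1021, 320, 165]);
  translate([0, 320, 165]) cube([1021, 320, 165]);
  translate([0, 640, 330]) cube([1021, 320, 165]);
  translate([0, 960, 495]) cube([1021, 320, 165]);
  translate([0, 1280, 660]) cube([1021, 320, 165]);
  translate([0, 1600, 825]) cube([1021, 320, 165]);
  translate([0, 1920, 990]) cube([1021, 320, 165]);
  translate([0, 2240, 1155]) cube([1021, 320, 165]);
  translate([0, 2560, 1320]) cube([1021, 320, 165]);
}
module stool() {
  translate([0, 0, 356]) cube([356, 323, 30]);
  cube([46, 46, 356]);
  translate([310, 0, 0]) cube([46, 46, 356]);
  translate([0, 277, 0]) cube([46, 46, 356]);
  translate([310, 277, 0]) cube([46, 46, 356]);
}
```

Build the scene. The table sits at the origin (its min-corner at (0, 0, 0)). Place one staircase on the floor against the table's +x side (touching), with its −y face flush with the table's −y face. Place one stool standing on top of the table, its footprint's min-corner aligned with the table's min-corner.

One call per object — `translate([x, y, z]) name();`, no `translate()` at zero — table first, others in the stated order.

table();
translate([968, 0, 0]) staircase();
translate([0, 0, 737]) stool();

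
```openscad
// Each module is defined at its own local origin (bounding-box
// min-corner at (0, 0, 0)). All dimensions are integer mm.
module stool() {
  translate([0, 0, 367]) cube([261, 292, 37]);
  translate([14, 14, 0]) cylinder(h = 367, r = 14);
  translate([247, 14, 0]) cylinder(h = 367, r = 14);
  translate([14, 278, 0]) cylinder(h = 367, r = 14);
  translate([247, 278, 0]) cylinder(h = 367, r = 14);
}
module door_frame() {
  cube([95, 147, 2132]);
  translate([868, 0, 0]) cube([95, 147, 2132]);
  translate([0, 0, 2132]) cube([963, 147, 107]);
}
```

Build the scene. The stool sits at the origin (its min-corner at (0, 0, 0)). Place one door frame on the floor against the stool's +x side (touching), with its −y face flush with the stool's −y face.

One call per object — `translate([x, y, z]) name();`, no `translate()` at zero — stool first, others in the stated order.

stool();
translate([261, 0, 0]) door_frame();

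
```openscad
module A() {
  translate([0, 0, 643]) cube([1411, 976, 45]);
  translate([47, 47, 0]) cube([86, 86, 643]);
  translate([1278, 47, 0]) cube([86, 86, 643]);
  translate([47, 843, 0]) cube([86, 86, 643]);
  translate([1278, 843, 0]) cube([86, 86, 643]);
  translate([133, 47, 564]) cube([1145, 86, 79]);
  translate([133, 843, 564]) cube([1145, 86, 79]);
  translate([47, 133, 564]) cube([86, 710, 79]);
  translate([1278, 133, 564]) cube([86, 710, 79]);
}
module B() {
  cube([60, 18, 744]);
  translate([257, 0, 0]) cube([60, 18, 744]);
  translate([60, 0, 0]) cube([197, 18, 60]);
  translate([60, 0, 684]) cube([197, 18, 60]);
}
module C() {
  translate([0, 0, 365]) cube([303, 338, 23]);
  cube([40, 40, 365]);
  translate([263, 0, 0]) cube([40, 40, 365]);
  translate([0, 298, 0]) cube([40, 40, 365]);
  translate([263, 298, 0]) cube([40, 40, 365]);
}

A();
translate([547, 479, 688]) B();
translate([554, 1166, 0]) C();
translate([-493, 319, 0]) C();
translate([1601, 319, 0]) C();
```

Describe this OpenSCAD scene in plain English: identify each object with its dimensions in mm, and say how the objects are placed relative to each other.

A is a table with a 1411×976 mm rectangular top, 45 mm thick, top surface at z = 688 mm, supported by four 86×86 mm square legs, each inset 47 mm from the nearest pair of top edges, running from the floor. Four apron rails, 86 mm thick and 79 mm tall, run between adjacent legs with their top edges flush with the underside of the top and their outer faces flush with the legs' outer faces.

B is a rectangular picture frame lying in the x–z plane (depth along y). The opening is 197 mm wide (x) by 624 mm tall (z), surrounded by a border 60 mm wide on all four sides. The frame is 18 mm deep and is made of two full-height vertical stiles with two horizontal rails fitted between them.

C is a simple wooden stool: a rectangular seat 303 mm (x) by 338 mm (y), 23 mm thick, top face at z = 388 mm, on four square legs, each 40×40 mm in cross-section. The legs rest on z = 0, each flush with a corner of the seat.

The picture frame is on top of the table, centred. Three stools sit around the table at the +y, −x, +x sides.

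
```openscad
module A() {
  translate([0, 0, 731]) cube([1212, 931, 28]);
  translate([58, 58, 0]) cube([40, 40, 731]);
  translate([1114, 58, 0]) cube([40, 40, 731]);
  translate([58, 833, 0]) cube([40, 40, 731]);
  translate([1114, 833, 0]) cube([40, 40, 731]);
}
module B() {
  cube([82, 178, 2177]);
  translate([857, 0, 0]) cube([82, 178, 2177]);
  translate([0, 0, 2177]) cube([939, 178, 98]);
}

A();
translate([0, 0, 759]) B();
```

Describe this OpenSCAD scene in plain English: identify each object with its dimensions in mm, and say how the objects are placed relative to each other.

A is a table: top 1212 mm (x) × 931 mm (y), 28 mm thick, upper face at z = 759 mm, on four 40×40 mm square legs, each inset 58 mm from the nearest pair of top edges, running from z = 0 to the bottom of the top.

B is a door frame. The clear opening is 775 mm wide and 2177 mm high. Two 82 mm wide jambs, 178 mm deep, stand either side of the opening from the floor to the top of the opening. A 98 mm thick head sits across the top of both jambs, spanning the full outside width of the frame.

The door frame is on top of the table.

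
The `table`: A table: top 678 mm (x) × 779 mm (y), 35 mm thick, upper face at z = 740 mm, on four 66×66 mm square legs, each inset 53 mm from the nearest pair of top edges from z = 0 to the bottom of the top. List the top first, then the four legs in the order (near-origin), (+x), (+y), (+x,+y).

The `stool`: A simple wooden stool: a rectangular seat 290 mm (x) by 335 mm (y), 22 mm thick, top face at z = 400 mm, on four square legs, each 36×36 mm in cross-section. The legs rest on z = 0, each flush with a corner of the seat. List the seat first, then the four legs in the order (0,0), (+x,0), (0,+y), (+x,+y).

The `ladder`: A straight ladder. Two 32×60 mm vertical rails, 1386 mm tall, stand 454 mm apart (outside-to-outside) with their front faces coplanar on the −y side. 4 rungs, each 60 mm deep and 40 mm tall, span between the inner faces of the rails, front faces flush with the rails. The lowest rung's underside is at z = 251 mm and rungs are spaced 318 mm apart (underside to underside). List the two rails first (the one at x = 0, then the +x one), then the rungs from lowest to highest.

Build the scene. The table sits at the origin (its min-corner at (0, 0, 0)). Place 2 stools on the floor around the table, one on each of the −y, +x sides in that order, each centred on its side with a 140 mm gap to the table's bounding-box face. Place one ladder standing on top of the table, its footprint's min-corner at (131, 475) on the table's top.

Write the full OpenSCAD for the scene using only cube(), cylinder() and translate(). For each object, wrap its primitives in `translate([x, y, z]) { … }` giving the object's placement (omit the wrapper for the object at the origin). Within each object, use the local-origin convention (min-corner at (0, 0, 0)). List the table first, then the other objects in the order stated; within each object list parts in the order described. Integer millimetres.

translate([0, 0, 705]) cube([678, 779, 35]);
translate([53, 53, 0]) cube([66, 66, 705]);
translate([559, 53, 0]) cube([66, 66, 705]);
translate([53, 660, 0]) cube([66, 66, 705]);
translate([559, 660, 0]) cube([66, 66, 705]);
translate([194, -475, 0]) {
  translate([0, 0, 378]) cube([290, 335, 22]);
  cube([36, 36, 378]);
  translate([254, 0, 0]) cube([36, 36, 378]);
  translate([0, 299, 0]) cube([36, 36, 378]);
  translate([254, 299, 0]) cube([36, 36, 378]);
}
translate([818, 222, 0]) {
  translate([0, 0, 378]) cube([290, 335, 22]);
  cube([36, 36, 378]);
  translate([254, 0, 0]) cube([36, 36, 378]);
  translate([0, 299, 0]) cube([36, 36, 378]);
  translate([254, 299, 0]) cube([36, 36, 378]);
}
translate([131, 475, 740]) {
  cube([32, 60, 1386]);
  translate([422, 0, 0]) cube([32, 60, 1386]);
  translate([32, 0, 251]) cube([390, 60, 40]);
  translate([32, 0, 569]) cube([390, 60, 40]);
  translate([32, 0, 887]) cube([390, 60, 40]);
  translate([32, 0, 1205]) cube([390, 60, 40]);
}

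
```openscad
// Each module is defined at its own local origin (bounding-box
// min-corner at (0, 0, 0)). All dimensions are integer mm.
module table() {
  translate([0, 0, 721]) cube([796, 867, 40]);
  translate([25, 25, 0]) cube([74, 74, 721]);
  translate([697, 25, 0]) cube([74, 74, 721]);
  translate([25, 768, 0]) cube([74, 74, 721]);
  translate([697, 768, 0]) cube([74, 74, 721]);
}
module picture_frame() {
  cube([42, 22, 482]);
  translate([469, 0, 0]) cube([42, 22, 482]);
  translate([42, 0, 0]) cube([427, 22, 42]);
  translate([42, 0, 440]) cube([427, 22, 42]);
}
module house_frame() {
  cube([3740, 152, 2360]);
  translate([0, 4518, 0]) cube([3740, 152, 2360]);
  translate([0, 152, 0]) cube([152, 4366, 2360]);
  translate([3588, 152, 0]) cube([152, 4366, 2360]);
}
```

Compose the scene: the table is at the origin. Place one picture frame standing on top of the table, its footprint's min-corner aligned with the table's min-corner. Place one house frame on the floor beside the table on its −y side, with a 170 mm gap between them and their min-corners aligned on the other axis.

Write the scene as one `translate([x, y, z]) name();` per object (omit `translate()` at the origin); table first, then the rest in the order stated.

table();
translate([0, 0, 761]) picture_frame();
translate([0, -4840, 0]) house_frame();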